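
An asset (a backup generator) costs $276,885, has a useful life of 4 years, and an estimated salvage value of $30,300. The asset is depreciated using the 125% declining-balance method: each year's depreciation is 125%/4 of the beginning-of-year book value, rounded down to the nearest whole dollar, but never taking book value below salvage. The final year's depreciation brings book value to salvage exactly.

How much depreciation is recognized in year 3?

Depreciable base = $276,885 − $30,300 = $246,585.
Year 1: ⌊$276,885 × 125%/4⌋ = $86,526. Book value $190,359.
Year 2: ⌊$190,359 × 125%/4⌋ = $59,487. Book value $130,872.
Year 3: ⌊$130,872 × 125%/4⌋ = $40,897. Book value $89,975.

$40,897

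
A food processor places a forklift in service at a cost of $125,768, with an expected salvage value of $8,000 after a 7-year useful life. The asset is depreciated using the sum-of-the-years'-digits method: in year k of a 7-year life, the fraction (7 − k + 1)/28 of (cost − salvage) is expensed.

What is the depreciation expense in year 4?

Depreciable base = $125,768 − $8,000 = $117,768.
Sum of the years' digits = 7+6+5+4+3+2+1 = 28.
Year 1: $117,768 × 7/28 = $29,442. Book value $96,326.
Year 2: $117,768 × 6/28 = $25,236. Book value $71,090.
Year 3: $117,768 × 5/28 = $21,030. Book value $50,060.
Year 4: $117,768 × 4/28 = $16,824. Book value $33,236.

$16,824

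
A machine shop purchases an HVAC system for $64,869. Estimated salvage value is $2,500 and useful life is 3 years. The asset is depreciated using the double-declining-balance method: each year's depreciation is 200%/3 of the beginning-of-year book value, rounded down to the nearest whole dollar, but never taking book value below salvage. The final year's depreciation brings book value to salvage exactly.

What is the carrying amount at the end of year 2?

Depreciable base = $64,869 − $2,500 = $62,369.
Year 1: ⌊$64,869 × 200%/3⌋ = $43,246. Book value $21,623.
Year 2: ⌊$21,623 × 200%/3⌋ = $14,415. Book value $7,208.

$7,208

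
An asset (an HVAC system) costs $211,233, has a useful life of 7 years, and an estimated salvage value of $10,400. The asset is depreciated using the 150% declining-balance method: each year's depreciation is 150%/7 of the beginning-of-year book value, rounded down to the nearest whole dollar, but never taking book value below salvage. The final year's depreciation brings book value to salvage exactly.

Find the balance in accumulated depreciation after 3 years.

Depreciable base = $211,233 − $10,400 = $200,833.
Year 1: ⌊$211,233 × 150%/7⌋ = $45,264. Book value $165,969.
Year 2: ⌊$165,969 × 150%/7⌋ = $35,564. Book value $130,405.
Year 3: ⌊$130,405 × 150%/7⌋ = $27,943. Book value $102,462.
Accumulated through year 3 = $211,233 − $102,462 = $108,771.

$108,771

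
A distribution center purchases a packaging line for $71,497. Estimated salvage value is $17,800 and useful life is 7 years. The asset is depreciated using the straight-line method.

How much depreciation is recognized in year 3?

Depreciable base = $71,497 − $17,800 = $53,697.
Annual expense = $53,697 / 7 = $7,671.

$7,671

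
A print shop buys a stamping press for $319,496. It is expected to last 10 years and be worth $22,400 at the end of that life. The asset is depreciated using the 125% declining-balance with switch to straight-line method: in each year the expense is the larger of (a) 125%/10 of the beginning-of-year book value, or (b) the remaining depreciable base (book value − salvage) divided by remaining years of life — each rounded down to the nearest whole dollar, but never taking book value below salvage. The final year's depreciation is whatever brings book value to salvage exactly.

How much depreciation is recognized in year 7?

$27,377

Depreciable base = $319,496 − $22,400 = $297,096.
Year 1: DB = ⌊$319,496 × 125%/10⌋ = $39,937; SL = ⌊$297,096/10⌋ = $29,709 → take DB $39,937. Book value $279,559.
Year 2: DB = ⌊$279,559 × 125%/10⌋ = $34,944; SL = ⌊$257,159/9⌋ = $28,573 → take DB $34,944. Book value $244,615.
Year 3: DB = ⌊$244,615 × 125%/10⌋ = $30,576; SL = ⌊$222,215/8⌋ = $27,776 → take DB $30,576. Book value $214,039.
Year 4: DB = ⌊$214,039 × 125%/10⌋ = $26,754; SL = ⌊$191,639/7⌋ = $27,377 → take SL $27,377. Book value $186,662.
Year 5: DB = ⌊$186,662 × 125%/10⌋ = $23,332; SL = ⌊$164,262/6⌋ = $27,377 → take SL $27,377. Book value $159,285.
Year 6: DB = ⌊$159,285 × 125%/10⌋ = $19,910; SL = ⌊$136,885/5⌋ = $27,377 → take SL $27,377. Book value $131,908.
Year 7: DB = ⌊$131,908 × 125%/10⌋ = $16,488; SL = ⌊$109,508/4⌋ = $27,377 → take SL $27,377. Book value $104,531.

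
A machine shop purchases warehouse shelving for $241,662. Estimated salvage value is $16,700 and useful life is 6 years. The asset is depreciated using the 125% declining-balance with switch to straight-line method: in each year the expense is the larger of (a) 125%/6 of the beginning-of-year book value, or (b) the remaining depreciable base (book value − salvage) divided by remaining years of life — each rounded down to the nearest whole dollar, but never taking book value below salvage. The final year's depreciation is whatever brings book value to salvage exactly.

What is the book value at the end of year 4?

Depreciable base = $241,662 − $16,700 = $224,962.
Year 1: DB = ⌊$241,662 × 125%/6⌋ = $50,346; SL = ⌊$224,962/6⌋ = $37,493 → take DB $50,346. Book value $191,316.
Year 2: DB = ⌊$191,316 × 125%/6⌋ = $39,857; SL = ⌊$174,616/5⌋ = $34,923 → take DB $39,857. Book value $151,459.
Year 3: DB = ⌊$151,459 × 125%/6⌋ = $31,553; SL = ⌊$134,759/4⌋ = $33,689 → take SL $33,689. Book value $117,770.
Year 4: DB = ⌊$117,770 × 125%/6⌋ = $24,535; SL = ⌊$101,070/3⌋ = $33,690 → take SL $33,690. Book value $84,080.

$84,080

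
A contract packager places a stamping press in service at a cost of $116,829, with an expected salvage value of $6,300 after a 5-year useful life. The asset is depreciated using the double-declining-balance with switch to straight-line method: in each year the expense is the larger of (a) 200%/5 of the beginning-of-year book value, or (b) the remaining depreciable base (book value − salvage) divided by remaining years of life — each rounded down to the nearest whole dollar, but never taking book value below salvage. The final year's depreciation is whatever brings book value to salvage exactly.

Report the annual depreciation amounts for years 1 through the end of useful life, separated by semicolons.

Depreciable base = $116,829 − $6,300 = $110,529.
Year 1: DB = ⌊$116,829 × 200%/5⌋ = $46,731; SL = ⌊$110,529/5⌋ = $22,105 → take DB $46,731. Book value $70,098.
Year 2: DB = ⌊$70,098 × 200%/5⌋ = $28,039; SL = ⌊$63,798/4⌋ = $15,949 → take DB $28,039. Book value $42,059.
Year 3: DB = ⌊$42,059 × 200%/5⌋ = $16,823; SL = ⌊$35,759/3⌋ = $11,919 → take DB $16,823. Book value $25,236.
Year 4: DB = ⌊$25,236 × 200%/5⌋ = $10,094; SL = ⌊$18,936/2⌋ = $9,468 → take DB $10,094. Book value $15,142.
Year 5 (final): $15,142 − $6,300 = $8,842. Book value $6,300.

$46,731; $28,039; $16,823; $10,094; $8,842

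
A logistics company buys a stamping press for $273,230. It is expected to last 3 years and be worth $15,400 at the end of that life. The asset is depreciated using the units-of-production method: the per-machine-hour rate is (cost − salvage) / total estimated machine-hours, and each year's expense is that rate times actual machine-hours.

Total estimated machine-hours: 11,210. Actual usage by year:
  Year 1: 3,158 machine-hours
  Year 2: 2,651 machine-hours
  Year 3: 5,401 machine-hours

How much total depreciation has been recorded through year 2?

Depreciable base = $273,230 − $15,400 = $257,830.
Rate = $257,830 / 11,210 machine-hours = $23 per machine-hour.
Year 1: 3,158 × $23 = $72,634. Book value $200,596.
Year 2: 2,651 × $23 = $60,973. Book value $139,623.
Accumulated through year 2 = $273,230 − $139,623 = $133,607.

$133,607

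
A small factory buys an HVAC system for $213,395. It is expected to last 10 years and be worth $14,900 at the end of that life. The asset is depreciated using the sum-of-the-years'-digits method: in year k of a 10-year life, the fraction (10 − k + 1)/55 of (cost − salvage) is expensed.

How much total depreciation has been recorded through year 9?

$194,886

Depreciable base = $213,395 − $14,900 = $198,495.
Sum of the years' digits = 10+9+8+7+6+5+4+3+2+1 = 55.
Year 1: $198,495 × 10/55 = $36,090. Book value $177,305.
Year 2: $198,495 × 9/55 = $32,481. Book value $144,824.
Year 3: $198,495 × 8/55 = $28,872. Book value $115,952.
Year 4: $198,495 × 7/55 = $25,263. Book value $90,689.
Year 5: $198,495 × 6/55 = $21,654. Book value $69,035.
Year 6: $198,495 × 5/55 = $18,045. Book value $50,990.
Year 7: $198,495 × 4/55 = $14,436. Book value $36,554.
Year 8: $198,495 × 3/55 = $10,827. Book value $25,727.
Year 9: $198,495 × 2/55 = $7,218. Book value $18,509.
Accumulated through year 9 = $213,395 − $18,509 = $194,886.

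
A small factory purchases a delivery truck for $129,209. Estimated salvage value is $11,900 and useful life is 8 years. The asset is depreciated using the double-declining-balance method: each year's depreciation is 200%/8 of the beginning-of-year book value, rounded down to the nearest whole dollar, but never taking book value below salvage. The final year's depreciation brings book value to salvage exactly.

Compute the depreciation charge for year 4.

$13,627

Depreciable base = $129,209 − $11,900 = $117,309.
Year 1: ⌊$129,209 × 200%/8⌋ = $32,302. Book value $96,907.
Year 2: ⌊$96,907 × 200%/8⌋ = $24,226. Book value $72,681.
Year 3: ⌊$72,681 × 200%/8⌋ = $18,170. Book value $54,511.
Year 4: ⌊$54,511 × 200%/8⌋ = $13,627. Book value $40,884.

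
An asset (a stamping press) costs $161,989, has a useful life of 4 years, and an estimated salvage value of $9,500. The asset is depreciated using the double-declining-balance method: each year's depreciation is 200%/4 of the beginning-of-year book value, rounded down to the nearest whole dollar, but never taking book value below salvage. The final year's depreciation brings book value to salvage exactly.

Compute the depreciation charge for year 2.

Depreciable base = $161,989 − $9,500 = $152,489.
Year 1: ⌊$161,989 × 200%/4⌋ = $80,994. Book value $80,995.
Year 2: ⌊$80,995 × 200%/4⌋ = $40,497. Book value $40,498.

$40,497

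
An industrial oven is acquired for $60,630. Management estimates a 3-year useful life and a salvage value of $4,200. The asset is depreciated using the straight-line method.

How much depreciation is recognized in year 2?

$18,810

Depreciable base = $60,630 − $4,200 = $56,430.
Annual expense = $56,430 / 3 = $18,810.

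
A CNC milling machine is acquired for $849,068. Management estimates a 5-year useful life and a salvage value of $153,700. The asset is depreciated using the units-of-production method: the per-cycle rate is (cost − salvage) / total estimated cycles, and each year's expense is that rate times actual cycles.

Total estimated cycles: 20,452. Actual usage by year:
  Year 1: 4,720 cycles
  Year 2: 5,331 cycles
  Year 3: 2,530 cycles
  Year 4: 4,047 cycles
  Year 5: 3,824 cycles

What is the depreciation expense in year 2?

$181,254

Depreciable base = $849,068 − $153,700 = $695,368.
Rate = $695,368 / 20,452 cycles = $34 per cycle.
Year 1: 4,720 × $34 = $160,480. Book value $688,588.
Year 2: 5,331 × $34 = $181,254. Book value $507,334.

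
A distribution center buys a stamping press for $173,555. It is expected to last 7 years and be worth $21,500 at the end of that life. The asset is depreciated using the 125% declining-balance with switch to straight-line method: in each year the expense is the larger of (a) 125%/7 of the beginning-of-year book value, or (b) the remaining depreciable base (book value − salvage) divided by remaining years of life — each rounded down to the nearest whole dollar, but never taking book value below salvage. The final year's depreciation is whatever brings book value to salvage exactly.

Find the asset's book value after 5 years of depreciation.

$58,848

Depreciable base = $173,555 − $21,500 = $152,055.
Year 1: DB = ⌊$173,555 × 125%/7⌋ = $30,991; SL = ⌊$152,055/7⌋ = $21,722 → take DB $30,991. Book value $142,564.
Year 2: DB = ⌊$142,564 × 125%/7⌋ = $25,457; SL = ⌊$121,064/6⌋ = $20,177 → take DB $25,457. Book value $117,107.
Year 3: DB = ⌊$117,107 × 125%/7⌋ = $20,911; SL = ⌊$95,607/5⌋ = $19,121 → take DB $20,911. Book value $96,196.
Year 4: DB = ⌊$96,196 × 125%/7⌋ = $17,177; SL = ⌊$74,696/4⌋ = $18,674 → take SL $18,674. Book value $77,522.
Year 5: DB = ⌊$77,522 × 125%/7⌋ = $13,843; SL = ⌊$56,022/3⌋ = $18,674 → take SL $18,674. Book value $58,848.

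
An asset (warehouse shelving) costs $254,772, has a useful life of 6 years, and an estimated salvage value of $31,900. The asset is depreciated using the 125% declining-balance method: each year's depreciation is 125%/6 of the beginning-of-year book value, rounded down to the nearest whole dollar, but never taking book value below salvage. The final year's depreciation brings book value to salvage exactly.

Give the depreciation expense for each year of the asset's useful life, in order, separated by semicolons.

$53,077; $42,019; $33,265; $26,335; $20,849; $47,327

Depreciable base = $254,772 − $31,900 = $222,872.
Year 1: ⌊$254,772 × 125%/6⌋ = $53,077. Book value $201,695.
Year 2: ⌊$201,695 × 125%/6⌋ = $42,019. Book value $159,676.
Year 3: ⌊$159,676 × 125%/6⌋ = $33,265. Book value $126,411.
Year 4: ⌊$126,411 × 125%/6⌋ = $26,335. Book value $100,076.
Year 5: ⌊$100,076 × 125%/6⌋ = $20,849. Book value $79,227.
Year 6 (final): $79,227 − $31,900 = $47,327. Book value $31,900.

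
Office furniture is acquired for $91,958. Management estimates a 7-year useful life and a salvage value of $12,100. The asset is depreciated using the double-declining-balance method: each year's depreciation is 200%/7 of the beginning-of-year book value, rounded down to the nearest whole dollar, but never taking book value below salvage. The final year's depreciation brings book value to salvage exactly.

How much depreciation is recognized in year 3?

$13,405

Depreciable base = $91,958 − $12,100 = $79,858.
Year 1: ⌊$91,958 × 200%/7⌋ = $26,273. Book value $65,685.
Year 2: ⌊$65,685 × 200%/7⌋ = $18,767. Book value $46,918.
Year 3: ⌊$46,918 × 200%/7⌋ = $13,405. Book value $33,513.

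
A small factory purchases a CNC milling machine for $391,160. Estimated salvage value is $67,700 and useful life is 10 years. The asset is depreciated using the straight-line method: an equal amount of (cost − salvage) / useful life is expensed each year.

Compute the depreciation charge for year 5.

$32,346

Depreciable base = $391,160 − $67,700 = $323,460.
Annual expense = $323,460 / 10 = $32,346.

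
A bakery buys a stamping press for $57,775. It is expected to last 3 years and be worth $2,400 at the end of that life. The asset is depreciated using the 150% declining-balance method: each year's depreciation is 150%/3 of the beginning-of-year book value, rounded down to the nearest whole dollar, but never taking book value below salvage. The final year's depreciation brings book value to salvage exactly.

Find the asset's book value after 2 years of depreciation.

$14,444

Depreciable base = $57,775 − $2,400 = $55,375.
Year 1: ⌊$57,775 × 150%/3⌋ = $28,887. Book value $28,888.
Year 2: ⌊$28,888 × 150%/3⌋ = $14,444. Book value $14,444.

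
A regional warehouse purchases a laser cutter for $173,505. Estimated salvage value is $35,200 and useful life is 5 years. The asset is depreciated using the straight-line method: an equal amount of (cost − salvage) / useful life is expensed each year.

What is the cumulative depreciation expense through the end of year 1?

Depreciable base = $173,505 − $35,200 = $138,305.
Annual expense = $138,305 / 5 = $27,661.
End of year 1: book value $145,844.
Accumulated through year 1 = $173,505 − $145,844 = $27,661.

$27,661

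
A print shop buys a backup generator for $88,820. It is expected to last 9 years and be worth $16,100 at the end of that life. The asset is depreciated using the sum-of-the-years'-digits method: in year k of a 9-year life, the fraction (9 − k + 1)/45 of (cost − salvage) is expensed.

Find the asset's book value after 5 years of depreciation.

Depreciable base = $88,820 − $16,100 = $72,720.
Sum of the years' digits = 9+8+7+6+5+4+3+2+1 = 45.
Year 1: $72,720 × 9/45 = $14,544. Book value $74,276.
Year 2: $72,720 × 8/45 = $12,928. Book value $61,348.
Year 3: $72,720 × 7/45 = $11,312. Book value $50,036.
Year 4: $72,720 × 6/45 = $9,696. Book value $40,340.
Year 5: $72,720 × 5/45 = $8,080. Book value $32,260.

$32,260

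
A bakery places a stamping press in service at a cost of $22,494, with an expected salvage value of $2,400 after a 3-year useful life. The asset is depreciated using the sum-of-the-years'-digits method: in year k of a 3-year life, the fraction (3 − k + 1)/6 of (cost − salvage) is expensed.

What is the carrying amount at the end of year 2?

Depreciable base = $22,494 − $2,400 = $20,094.
Sum of the years' digits = 3+2+1 = 6.
Year 1: $20,094 × 3/6 = $10,047. Book value $12,447.
Year 2: $20,094 × 2/6 = $6,698. Book value $5,749.

$5,749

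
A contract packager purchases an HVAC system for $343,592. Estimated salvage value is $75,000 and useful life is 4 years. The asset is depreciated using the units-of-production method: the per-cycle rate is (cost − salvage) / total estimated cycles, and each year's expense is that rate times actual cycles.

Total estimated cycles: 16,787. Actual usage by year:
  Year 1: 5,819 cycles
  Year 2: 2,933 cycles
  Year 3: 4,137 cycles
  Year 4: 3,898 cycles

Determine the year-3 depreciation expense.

Depreciable base = $343,592 − $75,000 = $268,592.
Rate = $268,592 / 16,787 cycles = $16 per cycle.
Year 1: 5,819 × $16 = $93,104. Book value $250,488.
Year 2: 2,933 × $16 = $46,928. Book value $203,560.
Year 3: 4,137 × $16 = $66,192. Book value $137,368.

$66,192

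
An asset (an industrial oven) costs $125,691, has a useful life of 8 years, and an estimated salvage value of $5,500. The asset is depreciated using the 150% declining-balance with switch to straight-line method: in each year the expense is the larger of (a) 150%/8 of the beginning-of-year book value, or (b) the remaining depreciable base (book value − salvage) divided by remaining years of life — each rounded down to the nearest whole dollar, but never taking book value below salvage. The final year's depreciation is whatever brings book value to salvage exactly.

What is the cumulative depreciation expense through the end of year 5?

$83,232

Depreciable base = $125,691 − $5,500 = $120,191.
Year 1: DB = ⌊$125,691 × 150%/8⌋ = $23,567; SL = ⌊$120,191/8⌋ = $15,023 → take DB $23,567. Book value $102,124.
Year 2: DB = ⌊$102,124 × 150%/8⌋ = $19,148; SL = ⌊$96,624/7⌋ = $13,803 → take DB $19,148. Book value $82,976.
Year 3: DB = ⌊$82,976 × 150%/8⌋ = $15,558; SL = ⌊$77,476/6⌋ = $12,912 → take DB $15,558. Book value $67,418.
Year 4: DB = ⌊$67,418 × 150%/8⌋ = $12,640; SL = ⌊$61,918/5⌋ = $12,383 → take DB $12,640. Book value $54,778.
Year 5: DB = ⌊$54,778 × 150%/8⌋ = $10,270; SL = ⌊$49,278/4⌋ = $12,319 → take SL $12,319. Book value $42,459.
Accumulated through year 5 = $125,691 − $42,459 = $83,232.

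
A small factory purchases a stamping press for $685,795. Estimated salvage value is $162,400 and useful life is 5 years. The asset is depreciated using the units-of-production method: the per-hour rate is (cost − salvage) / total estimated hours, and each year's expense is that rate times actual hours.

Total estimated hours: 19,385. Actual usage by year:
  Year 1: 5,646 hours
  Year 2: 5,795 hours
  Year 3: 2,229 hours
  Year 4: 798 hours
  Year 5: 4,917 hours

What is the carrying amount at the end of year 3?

$316,705

Depreciable base = $685,795 − $162,400 = $523,395.
Rate = $523,395 / 19,385 hours = $27 per hour.
Year 1: 5,646 × $27 = $152,442. Book value $533,353.
Year 2: 5,795 × $27 = $156,465. Book value $376,888.
Year 3: 2,229 × $27 = $60,183. Book value $316,705.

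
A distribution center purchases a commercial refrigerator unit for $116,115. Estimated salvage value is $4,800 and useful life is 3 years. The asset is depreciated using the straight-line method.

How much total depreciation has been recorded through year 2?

$74,210

Depreciable base = $116,115 − $4,800 = $111,315.
Annual expense = $111,315 / 3 = $37,105.
End of year 1: book value $79,010.
End of year 2: book value $41,905.
Accumulated through year 2 = $116,115 − $41,905 = $74,210.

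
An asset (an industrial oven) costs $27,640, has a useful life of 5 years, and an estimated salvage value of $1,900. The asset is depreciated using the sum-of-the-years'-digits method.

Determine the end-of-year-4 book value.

$3,616

Depreciable base = $27,640 − $1,900 = $25,740.
Sum of the years' digits = 5+4+3+2+1 = 15.
Year 1: $25,740 × 5/15 = $8,580. Book value $19,060.
Year 2: $25,740 × 4/15 = $6,864. Book value $12,196.
Year 3: $25,740 × 3/15 = $5,148. Book value $7,048.
Year 4: $25,740 × 2/15 = $3,432. Book value $3,616.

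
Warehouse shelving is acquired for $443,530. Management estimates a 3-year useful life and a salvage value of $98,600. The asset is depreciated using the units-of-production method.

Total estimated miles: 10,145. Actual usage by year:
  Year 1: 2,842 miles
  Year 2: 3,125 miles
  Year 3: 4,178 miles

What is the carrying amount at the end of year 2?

$240,652

Depreciable base = $443,530 − $98,600 = $344,930.
Rate = $344,930 / 10,145 miles = $34 per mile.
Year 1: 2,842 × $34 = $96,628. Book value $346,902.
Year 2: 3,125 × $34 = $106,250. Book value $240,652.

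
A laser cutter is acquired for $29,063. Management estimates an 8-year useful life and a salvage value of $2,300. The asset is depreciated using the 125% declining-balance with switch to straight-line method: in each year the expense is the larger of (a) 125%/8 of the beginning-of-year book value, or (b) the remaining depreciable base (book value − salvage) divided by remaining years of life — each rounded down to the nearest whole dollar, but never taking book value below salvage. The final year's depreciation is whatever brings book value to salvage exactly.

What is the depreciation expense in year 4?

$3,031

Depreciable base = $29,063 − $2,300 = $26,763.
Year 1: DB = ⌊$29,063 × 125%/8⌋ = $4,541; SL = ⌊$26,763/8⌋ = $3,345 → take DB $4,541. Book value $24,522.
Year 2: DB = ⌊$24,522 × 125%/8⌋ = $3,831; SL = ⌊$22,222/7⌋ = $3,174 → take DB $3,831. Book value $20,691.
Year 3: DB = ⌊$20,691 × 125%/8⌋ = $3,232; SL = ⌊$18,391/6⌋ = $3,065 → take DB $3,232. Book value $17,459.
Year 4: DB = ⌊$17,459 × 125%/8⌋ = $2,727; SL = ⌊$15,159/5⌋ = $3,031 → take SL $3,031. Book value $14,428.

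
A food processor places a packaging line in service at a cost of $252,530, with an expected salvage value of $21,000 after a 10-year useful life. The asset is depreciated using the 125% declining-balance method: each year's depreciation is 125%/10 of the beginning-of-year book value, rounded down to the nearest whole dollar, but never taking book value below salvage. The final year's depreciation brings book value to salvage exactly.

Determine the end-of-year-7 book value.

Depreciable base = $252,530 − $21,000 = $231,530.
Year 1: ⌊$252,530 × 125%/10⌋ = $31,566. Book value $220,964.
Year 2: ⌊$220,964 × 125%/10⌋ = $27,620. Book value $193,344.
Year 3: ⌊$193,344 × 125%/10⌋ = $24,168. Book value $169,176.
Year 4: ⌊$169,176 × 125%/10⌋ = $21,147. Book value $148,029.
Year 5: ⌊$148,029 × 125%/10⌋ = $18,503. Book value $129,526.
Year 6: ⌊$129,526 × 125%/10⌋ = $16,190. Book value $113,336.
Year 7: ⌊$113,336 × 125%/10⌋ = $14,167. Book value $99,169.

$99,169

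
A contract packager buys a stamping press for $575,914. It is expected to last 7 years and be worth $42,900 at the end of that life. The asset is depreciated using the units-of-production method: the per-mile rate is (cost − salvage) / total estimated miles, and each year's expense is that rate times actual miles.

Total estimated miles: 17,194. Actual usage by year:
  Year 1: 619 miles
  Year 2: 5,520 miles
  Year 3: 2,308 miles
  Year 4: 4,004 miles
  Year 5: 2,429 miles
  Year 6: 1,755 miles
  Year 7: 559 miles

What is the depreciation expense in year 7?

Depreciable base = $575,914 − $42,900 = $533,014.
Rate = $533,014 / 17,194 miles = $31 per mile.
Year 1: 619 × $31 = $19,189. Book value $556,725.
Year 2: 5,520 × $31 = $171,120. Book value $385,605.
Year 3: 2,308 × $31 = $71,548. Book value $314,057.
Year 4: 4,004 × $31 = $124,124. Book value $189,933.
Year 5: 2,429 × $31 = $75,299. Book value $114,634.
Year 6: 1,755 × $31 = $54,405. Book value $60,229.
Year 7: 559 × $31 = $17,329. Book value $42,900.

$17,329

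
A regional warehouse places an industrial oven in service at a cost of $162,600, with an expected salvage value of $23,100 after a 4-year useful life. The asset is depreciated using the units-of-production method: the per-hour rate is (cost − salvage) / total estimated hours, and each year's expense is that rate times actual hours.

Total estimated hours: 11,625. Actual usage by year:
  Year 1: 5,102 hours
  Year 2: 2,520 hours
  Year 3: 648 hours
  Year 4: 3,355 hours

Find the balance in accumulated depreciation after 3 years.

$99,240

Depreciable base = $162,600 − $23,100 = $139,500.
Rate = $139,500 / 11,625 hours = $12 per hour.
Year 1: 5,102 × $12 = $61,224. Book value $101,376.
Year 2: 2,520 × $12 = $30,240. Book value $71,136.
Year 3: 648 × $12 = $7,776. Book value $63,360.
Accumulated through year 3 = $162,600 − $63,360 = $99,240.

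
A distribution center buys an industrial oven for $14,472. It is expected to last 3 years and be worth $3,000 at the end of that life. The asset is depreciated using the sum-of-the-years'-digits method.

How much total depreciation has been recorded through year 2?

$9,560

Depreciable base = $14,472 − $3,000 = $11,472.
Sum of the years' digits = 3+2+1 = 6.
Year 1: $11,472 × 3/6 = $5,736. Book value $8,736.
Year 2: $11,472 × 2/6 = $3,824. Book value $4,912.
Accumulated through year 2 = $14,472 − $4,912 = $9,560.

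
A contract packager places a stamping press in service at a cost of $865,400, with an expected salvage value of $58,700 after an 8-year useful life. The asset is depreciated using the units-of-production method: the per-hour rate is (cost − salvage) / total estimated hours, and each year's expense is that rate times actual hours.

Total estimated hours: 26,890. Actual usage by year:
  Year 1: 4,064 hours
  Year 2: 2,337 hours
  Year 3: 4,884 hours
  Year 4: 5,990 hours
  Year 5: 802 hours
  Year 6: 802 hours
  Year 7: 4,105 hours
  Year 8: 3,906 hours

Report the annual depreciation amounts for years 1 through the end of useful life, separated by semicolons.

$121,920; $70,110; $146,520; $179,700; $24,060; $24,060; $123,150; $117,180

Depreciable base = $865,400 − $58,700 = $806,700.
Rate = $806,700 / 26,890 hours = $30 per hour.
Year 1: 4,064 × $30 = $121,920. Book value $743,480.
Year 2: 2,337 × $30 = $70,110. Book value $673,370.
Year 3: 4,884 × $30 = $146,520. Book value $526,850.
Year 4: 5,990 × $30 = $179,700. Book value $347,150.
Year 5: 802 × $30 = $24,060. Book value $323,090.
Year 6: 802 × $30 = $24,060. Book value $299,030.
Year 7: 4,105 × $30 = $123,150. Book value $175,880.
Year 8: 3,906 × $30 = $117,180. Book value $58,700.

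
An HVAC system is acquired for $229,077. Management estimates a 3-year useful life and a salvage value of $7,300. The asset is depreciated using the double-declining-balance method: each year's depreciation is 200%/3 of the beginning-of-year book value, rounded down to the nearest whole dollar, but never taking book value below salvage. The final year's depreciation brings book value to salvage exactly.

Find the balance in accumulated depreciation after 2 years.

$203,624

Depreciable base = $229,077 − $7,300 = $221,777.
Year 1: ⌊$229,077 × 200%/3⌋ = $152,718. Book value $76,359.
Year 2: ⌊$76,359 × 200%/3⌋ = $50,906. Book value $25,453.
Accumulated through year 2 = $229,077 − $25,453 = $203,624.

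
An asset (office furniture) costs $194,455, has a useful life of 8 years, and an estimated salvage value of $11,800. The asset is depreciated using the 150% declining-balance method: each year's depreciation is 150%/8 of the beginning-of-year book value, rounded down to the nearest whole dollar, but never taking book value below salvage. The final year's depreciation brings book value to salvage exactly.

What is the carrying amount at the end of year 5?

$68,857

Depreciable base = $194,455 − $11,800 = $182,655.
Year 1: ⌊$194,455 × 150%/8⌋ = $36,460. Book value $157,995.
Year 2: ⌊$157,995 × 150%/8⌋ = $29,624. Book value $128,371.
Year 3: ⌊$128,371 × 150%/8⌋ = $24,069. Book value $104,302.
Year 4: ⌊$104,302 × 150%/8⌋ = $19,556. Book value $84,746.
Year 5: ⌊$84,746 × 150%/8⌋ = $15,889. Book value $68,857.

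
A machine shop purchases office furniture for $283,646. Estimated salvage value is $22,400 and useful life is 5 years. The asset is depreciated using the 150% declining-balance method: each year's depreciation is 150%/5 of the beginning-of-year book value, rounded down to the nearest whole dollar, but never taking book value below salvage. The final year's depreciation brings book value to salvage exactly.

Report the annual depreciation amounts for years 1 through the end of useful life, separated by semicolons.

$85,093; $59,565; $41,696; $29,187; $45,705

Depreciable base = $283,646 − $22,400 = $261,246.
Year 1: ⌊$283,646 × 150%/5⌋ = $85,093. Book value $198,553.
Year 2: ⌊$198,553 × 150%/5⌋ = $59,565. Book value $138,988.
Year 3: ⌊$138,988 × 150%/5⌋ = $41,696. Book value $97,292.
Year 4: ⌊$97,292 × 150%/5⌋ = $29,187. Book value $68,105.
Year 5 (final): $68,105 − $22,400 = $45,705. Book value $22,400.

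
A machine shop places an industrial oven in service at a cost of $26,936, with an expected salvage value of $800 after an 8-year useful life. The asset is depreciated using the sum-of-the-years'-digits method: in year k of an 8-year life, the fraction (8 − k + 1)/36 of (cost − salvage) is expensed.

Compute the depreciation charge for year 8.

Depreciable base = $26,936 − $800 = $26,136.
Sum of the years' digits = 8+7+6+5+4+3+2+1 = 36.
Year 1: $26,136 × 8/36 = $5,808. Book value $21,128.
Year 2: $26,136 × 7/36 = $5,082. Book value $16,046.
Year 3: $26,136 × 6/36 = $4,356. Book value $11,690.
Year 4: $26,136 × 5/36 = $3,630. Book value $8,060.
Year 5: $26,136 × 4/36 = $2,904. Book value $5,156.
Year 6: $26,136 × 3/36 = $2,178. Book value $2,978.
Year 7: $26,136 × 2/36 = $1,452. Book value $1,526.
Year 8: $26,136 × 1/36 = $726. Book value $800.

$726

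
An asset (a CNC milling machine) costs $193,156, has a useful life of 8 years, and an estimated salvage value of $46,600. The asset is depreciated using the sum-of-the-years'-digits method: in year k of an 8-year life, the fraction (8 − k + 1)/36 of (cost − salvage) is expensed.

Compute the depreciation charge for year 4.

$20,355

Depreciable base = $193,156 − $46,600 = $146,556.
Sum of the years' digits = 8+7+6+5+4+3+2+1 = 36.
Year 1: $146,556 × 8/36 = $32,568. Book value $160,588.
Year 2: $146,556 × 7/36 = $28,497. Book value $132,091.
Year 3: $146,556 × 6/36 = $24,426. Book value $107,665.
Year 4: $146,556 × 5/36 = $20,355. Book value $87,310.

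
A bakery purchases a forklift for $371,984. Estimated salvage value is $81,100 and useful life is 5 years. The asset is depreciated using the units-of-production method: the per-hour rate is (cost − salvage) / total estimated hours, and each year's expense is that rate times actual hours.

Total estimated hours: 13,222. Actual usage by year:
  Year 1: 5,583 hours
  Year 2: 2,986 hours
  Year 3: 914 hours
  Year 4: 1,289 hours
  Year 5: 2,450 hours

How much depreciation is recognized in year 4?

$28,358

Depreciable base = $371,984 − $81,100 = $290,884.
Rate = $290,884 / 13,222 hours = $22 per hour.
Year 1: 5,583 × $22 = $122,826. Book value $249,158.
Year 2: 2,986 × $22 = $65,692. Book value $183,466.
Year 3: 914 × $22 = $20,108. Book value $163,358.
Year 4: 1,289 × $22 = $28,358. Book value $135,000.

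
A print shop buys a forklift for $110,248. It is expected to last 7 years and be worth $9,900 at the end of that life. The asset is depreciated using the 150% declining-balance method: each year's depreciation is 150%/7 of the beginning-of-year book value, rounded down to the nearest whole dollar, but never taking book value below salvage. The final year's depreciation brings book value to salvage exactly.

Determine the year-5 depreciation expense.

Depreciable base = $110,248 − $9,900 = $100,348.
Year 1: ⌊$110,248 × 150%/7⌋ = $23,624. Book value $86,624.
Year 2: ⌊$86,624 × 150%/7⌋ = $18,562. Book value $68,062.
Year 3: ⌊$68,062 × 150%/7⌋ = $14,584. Book value $53,478.
Year 4: ⌊$53,478 × 150%/7⌋ = $11,459. Book value $42,019.
Year 5: ⌊$42,019 × 150%/7⌋ = $9,004. Book value $33,015.

$9,004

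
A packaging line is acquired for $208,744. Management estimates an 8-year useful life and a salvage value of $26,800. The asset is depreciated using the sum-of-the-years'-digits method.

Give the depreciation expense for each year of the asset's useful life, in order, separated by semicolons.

$40,432; $35,378; $30,324; $25,270; $20,216; $15,162; $10,108; $5,054

Depreciable base = $208,744 − $26,800 = $181,944.
Sum of the years' digits = 8+7+6+5+4+3+2+1 = 36.
Year 1: $181,944 × 8/36 = $40,432. Book value $168,312.
Year 2: $181,944 × 7/36 = $35,378. Book value $132,934.
Year 3: $181,944 × 6/36 = $30,324. Book value $102,610.
Year 4: $181,944 × 5/36 = $25,270. Book value $77,340.
Year 5: $181,944 × 4/36 = $20,216. Book value $57,124.
Year 6: $181,944 × 3/36 = $15,162. Book value $41,962.
Year 7: $181,944 × 2/36 = $10,108. Book value $31,854.
Year 8: $181,944 × 1/36 = $5,054. Book value $26,800.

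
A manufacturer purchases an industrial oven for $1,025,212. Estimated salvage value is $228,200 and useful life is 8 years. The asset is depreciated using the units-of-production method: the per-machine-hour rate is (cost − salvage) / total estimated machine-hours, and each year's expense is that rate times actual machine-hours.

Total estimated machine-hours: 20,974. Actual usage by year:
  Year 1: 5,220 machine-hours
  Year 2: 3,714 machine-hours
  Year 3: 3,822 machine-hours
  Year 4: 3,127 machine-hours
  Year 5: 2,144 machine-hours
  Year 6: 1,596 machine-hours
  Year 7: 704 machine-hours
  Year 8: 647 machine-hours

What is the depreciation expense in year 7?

$26,752

Depreciable base = $1,025,212 − $228,200 = $797,012.
Rate = $797,012 / 20,974 machine-hours = $38 per machine-hour.
Year 1: 5,220 × $38 = $198,360. Book value $826,852.
Year 2: 3,714 × $38 = $141,132. Book value $685,720.
Year 3: 3,822 × $38 = $145,236. Book value $540,484.
Year 4: 3,127 × $38 = $118,826. Book value $421,658.
Year 5: 2,144 × $38 = $81,472. Book value $340,186.
Year 6: 1,596 × $38 = $60,648. Book value $279,538.
Year 7: 704 × $38 = $26,752. Book value $252,786.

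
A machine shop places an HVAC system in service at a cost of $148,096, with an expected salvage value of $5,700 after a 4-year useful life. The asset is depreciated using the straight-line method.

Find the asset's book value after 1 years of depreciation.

$112,497

Depreciable base = $148,096 − $5,700 = $142,396.
Annual expense = $142,396 / 4 = $35,599.
End of year 1: book value $112,497.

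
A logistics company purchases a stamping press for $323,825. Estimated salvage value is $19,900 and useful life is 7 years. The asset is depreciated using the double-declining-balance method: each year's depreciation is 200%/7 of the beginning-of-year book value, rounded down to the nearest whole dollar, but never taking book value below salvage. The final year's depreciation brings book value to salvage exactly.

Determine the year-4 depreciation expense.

$33,718

Depreciable base = $323,825 − $19,900 = $303,925.
Year 1: ⌊$323,825 × 200%/7⌋ = $92,521. Book value $231,304.
Year 2: ⌊$231,304 × 200%/7⌋ = $66,086. Book value $165,218.
Year 3: ⌊$165,218 × 200%/7⌋ = $47,205. Book value $118,013.
Year 4: ⌊$118,013 × 200%/7⌋ = $33,718. Book value $84,295.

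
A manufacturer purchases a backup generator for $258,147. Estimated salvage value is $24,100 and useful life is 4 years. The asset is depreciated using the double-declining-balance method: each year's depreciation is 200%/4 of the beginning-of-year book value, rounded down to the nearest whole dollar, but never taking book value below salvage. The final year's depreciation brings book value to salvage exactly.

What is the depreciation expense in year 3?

Depreciable base = $258,147 − $24,100 = $234,047.
Year 1: ⌊$258,147 × 200%/4⌋ = $129,073. Book value $129,074.
Year 2: ⌊$129,074 × 200%/4⌋ = $64,537. Book value $64,537.
Year 3: ⌊$64,537 × 200%/4⌋ = $32,268. Book value $32,269.

$32,268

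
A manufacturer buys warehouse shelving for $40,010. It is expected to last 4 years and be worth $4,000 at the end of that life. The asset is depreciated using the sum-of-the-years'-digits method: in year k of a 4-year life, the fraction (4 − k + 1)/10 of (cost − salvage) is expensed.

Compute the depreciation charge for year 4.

$3,601

Depreciable base = $40,010 − $4,000 = $36,010.
Sum of the years' digits = 4+3+2+1 = 10.
Year 1: $36,010 × 4/10 = $14,404. Book value $25,606.
Year 2: $36,010 × 3/10 = $10,803. Book value $14,803.
Year 3: $36,010 × 2/10 = $7,202. Book value $7,601.
Year 4: $36,010 × 1/10 = $3,601. Book value $4,000.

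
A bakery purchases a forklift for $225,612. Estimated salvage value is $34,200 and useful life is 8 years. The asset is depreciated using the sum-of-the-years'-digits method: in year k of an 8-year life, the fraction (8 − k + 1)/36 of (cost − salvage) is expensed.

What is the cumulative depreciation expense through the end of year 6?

$175,461

Depreciable base = $225,612 − $34,200 = $191,412.
Sum of the years' digits = 8+7+6+5+4+3+2+1 = 36.
Year 1: $191,412 × 8/36 = $42,536. Book value $183,076.
Year 2: $191,412 × 7/36 = $37,219. Book value $145,857.
Year 3: $191,412 × 6/36 = $31,902. Book value $113,955.
Year 4: $191,412 × 5/36 = $26,585. Book value $87,370.
Year 5: $191,412 × 4/36 = $21,268. Book value $66,102.
Year 6: $191,412 × 3/36 = $15,951. Book value $50,151.
Accumulated through year 6 = $225,612 − $50,151 = $175,461.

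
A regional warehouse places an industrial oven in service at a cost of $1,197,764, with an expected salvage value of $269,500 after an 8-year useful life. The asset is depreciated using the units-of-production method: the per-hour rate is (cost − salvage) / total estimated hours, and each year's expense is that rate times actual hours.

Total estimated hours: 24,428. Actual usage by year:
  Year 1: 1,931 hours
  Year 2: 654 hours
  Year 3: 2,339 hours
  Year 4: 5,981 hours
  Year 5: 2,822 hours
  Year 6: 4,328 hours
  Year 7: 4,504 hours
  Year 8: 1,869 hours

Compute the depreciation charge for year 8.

$71,022

Depreciable base = $1,197,764 − $269,500 = $928,264.
Rate = $928,264 / 24,428 hours = $38 per hour.
Year 1: 1,931 × $38 = $73,378. Book value $1,124,386.
Year 2: 654 × $38 = $24,852. Book value $1,099,534.
Year 3: 2,339 × $38 = $88,882. Book value $1,010,652.
Year 4: 5,981 × $38 = $227,278. Book value $783,374.
Year 5: 2,822 × $38 = $107,236. Book value $676,138.
Year 6: 4,328 × $38 = $164,464. Book value $511,674.
Year 7: 4,504 × $38 = $171,152. Book value $340,522.
Year 8: 1,869 × $38 = $71,022. Book value $269,500.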